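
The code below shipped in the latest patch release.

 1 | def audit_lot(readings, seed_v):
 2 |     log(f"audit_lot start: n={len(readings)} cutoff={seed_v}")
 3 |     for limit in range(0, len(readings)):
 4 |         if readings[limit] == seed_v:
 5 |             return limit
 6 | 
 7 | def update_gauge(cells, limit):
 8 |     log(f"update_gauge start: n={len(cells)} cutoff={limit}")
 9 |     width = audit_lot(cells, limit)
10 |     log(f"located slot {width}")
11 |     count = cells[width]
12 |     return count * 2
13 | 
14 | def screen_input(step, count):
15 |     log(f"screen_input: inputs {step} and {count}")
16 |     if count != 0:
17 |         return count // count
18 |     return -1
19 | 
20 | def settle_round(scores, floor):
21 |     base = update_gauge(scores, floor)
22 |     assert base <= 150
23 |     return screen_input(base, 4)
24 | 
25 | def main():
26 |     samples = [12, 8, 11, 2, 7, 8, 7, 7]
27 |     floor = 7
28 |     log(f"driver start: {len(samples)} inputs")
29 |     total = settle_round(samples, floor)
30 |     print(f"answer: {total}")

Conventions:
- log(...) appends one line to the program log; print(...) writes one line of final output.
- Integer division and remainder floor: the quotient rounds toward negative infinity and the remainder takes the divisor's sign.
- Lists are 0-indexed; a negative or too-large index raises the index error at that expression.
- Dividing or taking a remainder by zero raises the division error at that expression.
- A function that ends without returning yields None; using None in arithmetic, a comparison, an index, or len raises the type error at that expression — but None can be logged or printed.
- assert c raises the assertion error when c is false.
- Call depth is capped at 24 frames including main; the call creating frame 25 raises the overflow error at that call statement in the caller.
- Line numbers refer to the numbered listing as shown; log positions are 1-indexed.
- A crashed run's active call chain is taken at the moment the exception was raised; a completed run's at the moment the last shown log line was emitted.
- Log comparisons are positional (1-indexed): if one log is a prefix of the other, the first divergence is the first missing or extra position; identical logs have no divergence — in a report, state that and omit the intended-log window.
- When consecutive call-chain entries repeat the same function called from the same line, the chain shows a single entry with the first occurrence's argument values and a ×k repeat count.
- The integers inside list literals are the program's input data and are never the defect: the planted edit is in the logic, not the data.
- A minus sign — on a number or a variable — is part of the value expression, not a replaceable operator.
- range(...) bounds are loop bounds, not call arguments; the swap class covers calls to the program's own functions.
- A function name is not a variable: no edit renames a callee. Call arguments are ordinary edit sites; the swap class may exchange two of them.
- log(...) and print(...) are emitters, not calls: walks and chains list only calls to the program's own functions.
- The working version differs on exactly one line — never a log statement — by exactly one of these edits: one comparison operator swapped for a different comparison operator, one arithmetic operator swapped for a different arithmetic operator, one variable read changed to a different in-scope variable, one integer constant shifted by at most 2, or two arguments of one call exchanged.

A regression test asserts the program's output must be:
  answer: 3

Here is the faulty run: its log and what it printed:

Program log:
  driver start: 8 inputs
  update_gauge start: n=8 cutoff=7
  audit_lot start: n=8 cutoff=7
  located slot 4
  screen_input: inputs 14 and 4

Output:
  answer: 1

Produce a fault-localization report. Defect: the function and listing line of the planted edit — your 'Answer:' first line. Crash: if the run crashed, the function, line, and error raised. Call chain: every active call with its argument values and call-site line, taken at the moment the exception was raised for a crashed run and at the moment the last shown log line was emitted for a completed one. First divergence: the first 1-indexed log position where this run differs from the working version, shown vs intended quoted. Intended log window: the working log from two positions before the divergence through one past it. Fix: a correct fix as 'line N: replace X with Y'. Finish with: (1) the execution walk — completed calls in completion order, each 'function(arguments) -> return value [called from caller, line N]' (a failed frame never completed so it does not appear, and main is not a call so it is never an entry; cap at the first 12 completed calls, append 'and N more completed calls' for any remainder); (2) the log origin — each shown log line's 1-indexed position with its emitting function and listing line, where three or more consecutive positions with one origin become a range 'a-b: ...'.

Answer: the defect is in screen_input at line 17.
Key observation: Nothing in the log betrays the bug — only the output does.
Call chain: main -> settle_round([12, 8, 11, 2, 7, 8, 7, 7], 7) (called at line 29) -> screen_input(14, 4) (called at line 23).
First divergence: there is none — every log position agrees.
Execution walk:
  audit_lot([12, 8, 11, 2, 7, 8, 7, 7], 7) -> 4  [called from update_gauge, line 9]
  update_gauge([12, 8, 11, 2, 7, 8, 7, 7], 7) -> 14  [called from settle_round, line 21]
  screen_input(14, 4) -> 1  [called from settle_round, line 23]
  settle_round([12, 8, 11, 2, 7, 8, 7, 7], 7) -> 1  [called from main, line 29]
Log origin:
  1: emitted by main (line 28)
  2: emitted by update_gauge (line 8)
  3: emitted by audit_lot (line 2)
  4: emitted by update_gauge (line 10)
  5: emitted by screen_input (line 15)
A correct fix: line 17: replace `count // count` with `step // count`.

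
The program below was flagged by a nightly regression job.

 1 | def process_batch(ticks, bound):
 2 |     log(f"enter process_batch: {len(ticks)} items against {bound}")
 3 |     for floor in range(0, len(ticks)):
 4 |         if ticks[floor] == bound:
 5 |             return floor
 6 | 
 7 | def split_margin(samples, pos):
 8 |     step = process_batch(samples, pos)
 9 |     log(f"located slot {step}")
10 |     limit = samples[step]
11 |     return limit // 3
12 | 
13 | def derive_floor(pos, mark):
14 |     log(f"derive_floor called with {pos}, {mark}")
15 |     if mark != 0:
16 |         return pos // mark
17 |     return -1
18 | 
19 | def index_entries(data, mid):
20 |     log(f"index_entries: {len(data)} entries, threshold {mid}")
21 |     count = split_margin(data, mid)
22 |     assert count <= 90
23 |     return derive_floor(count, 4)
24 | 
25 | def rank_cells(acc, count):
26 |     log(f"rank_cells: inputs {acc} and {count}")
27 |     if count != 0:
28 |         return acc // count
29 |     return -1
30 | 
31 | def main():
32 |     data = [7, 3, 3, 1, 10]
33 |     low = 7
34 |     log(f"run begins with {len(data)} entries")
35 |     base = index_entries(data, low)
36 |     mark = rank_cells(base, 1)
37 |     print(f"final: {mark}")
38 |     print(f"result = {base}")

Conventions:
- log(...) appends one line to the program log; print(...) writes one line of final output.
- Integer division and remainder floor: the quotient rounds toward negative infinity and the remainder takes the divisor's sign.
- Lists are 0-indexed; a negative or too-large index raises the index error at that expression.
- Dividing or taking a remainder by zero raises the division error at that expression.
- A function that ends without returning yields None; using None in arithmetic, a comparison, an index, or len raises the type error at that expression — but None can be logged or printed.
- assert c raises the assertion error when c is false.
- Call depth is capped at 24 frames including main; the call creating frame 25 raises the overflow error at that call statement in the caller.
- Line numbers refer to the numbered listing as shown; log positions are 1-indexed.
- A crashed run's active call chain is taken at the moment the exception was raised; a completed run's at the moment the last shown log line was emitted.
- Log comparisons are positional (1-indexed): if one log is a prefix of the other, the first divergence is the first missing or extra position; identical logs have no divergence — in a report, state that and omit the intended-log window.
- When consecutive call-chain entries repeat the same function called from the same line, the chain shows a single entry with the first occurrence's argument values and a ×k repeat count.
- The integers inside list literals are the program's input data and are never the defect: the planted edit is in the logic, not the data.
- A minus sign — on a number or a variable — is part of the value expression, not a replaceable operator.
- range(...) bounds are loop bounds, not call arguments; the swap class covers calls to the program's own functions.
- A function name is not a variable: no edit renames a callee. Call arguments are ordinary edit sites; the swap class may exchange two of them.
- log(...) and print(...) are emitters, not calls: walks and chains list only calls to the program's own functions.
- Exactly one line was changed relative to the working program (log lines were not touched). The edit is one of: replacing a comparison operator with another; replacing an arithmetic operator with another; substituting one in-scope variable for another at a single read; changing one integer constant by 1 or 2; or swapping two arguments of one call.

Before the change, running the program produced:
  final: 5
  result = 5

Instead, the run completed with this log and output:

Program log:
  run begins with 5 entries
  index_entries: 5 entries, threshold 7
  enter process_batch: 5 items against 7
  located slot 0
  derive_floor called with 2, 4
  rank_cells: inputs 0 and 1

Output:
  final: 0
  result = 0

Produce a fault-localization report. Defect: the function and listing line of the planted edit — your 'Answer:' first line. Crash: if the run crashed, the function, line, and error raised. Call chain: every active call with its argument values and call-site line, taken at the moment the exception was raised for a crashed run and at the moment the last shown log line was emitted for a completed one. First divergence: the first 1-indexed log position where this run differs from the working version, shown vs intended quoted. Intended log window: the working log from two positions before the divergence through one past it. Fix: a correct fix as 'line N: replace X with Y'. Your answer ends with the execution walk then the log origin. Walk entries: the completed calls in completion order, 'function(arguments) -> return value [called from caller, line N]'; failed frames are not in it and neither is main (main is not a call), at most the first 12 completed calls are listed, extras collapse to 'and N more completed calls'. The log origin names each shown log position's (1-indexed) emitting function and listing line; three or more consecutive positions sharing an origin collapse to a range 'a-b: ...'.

Answer: the defect is in split_margin at line 11.
Core observation: Position 5 is the first bad log line: 'derive_floor called with 2, 4' should read 'derive_floor called with 21, 4'.
Call chain: main -> rank_cells(0, 1) (called at line 36).
First divergence: at position 5 the run shows 'derive_floor called with 2, 4' where the working version logs 'derive_floor called with 21, 4'.
Intended log window:
  3: enter process_batch: 5 items against 7
  4: located slot 0
  5: derive_floor called with 21, 4
  6: rank_cells: inputs 5 and 1
Execution walk:
  process_batch([7, 3, 3, 1, 10], 7) -> 0  [called from split_margin, line 8]
  split_margin([7, 3, 3, 1, 10], 7) -> 2  [called from index_entries, line 21]
  derive_floor(2, 4) -> 0  [called from index_entries, line 23]
  index_entries([7, 3, 3, 1, 10], 7) -> 0  [called from main, line 35]
  rank_cells(0, 1) -> 0  [called from main, line 36]
Origin of each log line:
  1: from main, line 34
  2: from index_entries, line 20
  3: from process_batch, line 2
  4: from split_margin, line 9
  5: from derive_floor, line 14
  6: from rank_cells, line 26
A correct fix: line 11: replace `//` with `*`.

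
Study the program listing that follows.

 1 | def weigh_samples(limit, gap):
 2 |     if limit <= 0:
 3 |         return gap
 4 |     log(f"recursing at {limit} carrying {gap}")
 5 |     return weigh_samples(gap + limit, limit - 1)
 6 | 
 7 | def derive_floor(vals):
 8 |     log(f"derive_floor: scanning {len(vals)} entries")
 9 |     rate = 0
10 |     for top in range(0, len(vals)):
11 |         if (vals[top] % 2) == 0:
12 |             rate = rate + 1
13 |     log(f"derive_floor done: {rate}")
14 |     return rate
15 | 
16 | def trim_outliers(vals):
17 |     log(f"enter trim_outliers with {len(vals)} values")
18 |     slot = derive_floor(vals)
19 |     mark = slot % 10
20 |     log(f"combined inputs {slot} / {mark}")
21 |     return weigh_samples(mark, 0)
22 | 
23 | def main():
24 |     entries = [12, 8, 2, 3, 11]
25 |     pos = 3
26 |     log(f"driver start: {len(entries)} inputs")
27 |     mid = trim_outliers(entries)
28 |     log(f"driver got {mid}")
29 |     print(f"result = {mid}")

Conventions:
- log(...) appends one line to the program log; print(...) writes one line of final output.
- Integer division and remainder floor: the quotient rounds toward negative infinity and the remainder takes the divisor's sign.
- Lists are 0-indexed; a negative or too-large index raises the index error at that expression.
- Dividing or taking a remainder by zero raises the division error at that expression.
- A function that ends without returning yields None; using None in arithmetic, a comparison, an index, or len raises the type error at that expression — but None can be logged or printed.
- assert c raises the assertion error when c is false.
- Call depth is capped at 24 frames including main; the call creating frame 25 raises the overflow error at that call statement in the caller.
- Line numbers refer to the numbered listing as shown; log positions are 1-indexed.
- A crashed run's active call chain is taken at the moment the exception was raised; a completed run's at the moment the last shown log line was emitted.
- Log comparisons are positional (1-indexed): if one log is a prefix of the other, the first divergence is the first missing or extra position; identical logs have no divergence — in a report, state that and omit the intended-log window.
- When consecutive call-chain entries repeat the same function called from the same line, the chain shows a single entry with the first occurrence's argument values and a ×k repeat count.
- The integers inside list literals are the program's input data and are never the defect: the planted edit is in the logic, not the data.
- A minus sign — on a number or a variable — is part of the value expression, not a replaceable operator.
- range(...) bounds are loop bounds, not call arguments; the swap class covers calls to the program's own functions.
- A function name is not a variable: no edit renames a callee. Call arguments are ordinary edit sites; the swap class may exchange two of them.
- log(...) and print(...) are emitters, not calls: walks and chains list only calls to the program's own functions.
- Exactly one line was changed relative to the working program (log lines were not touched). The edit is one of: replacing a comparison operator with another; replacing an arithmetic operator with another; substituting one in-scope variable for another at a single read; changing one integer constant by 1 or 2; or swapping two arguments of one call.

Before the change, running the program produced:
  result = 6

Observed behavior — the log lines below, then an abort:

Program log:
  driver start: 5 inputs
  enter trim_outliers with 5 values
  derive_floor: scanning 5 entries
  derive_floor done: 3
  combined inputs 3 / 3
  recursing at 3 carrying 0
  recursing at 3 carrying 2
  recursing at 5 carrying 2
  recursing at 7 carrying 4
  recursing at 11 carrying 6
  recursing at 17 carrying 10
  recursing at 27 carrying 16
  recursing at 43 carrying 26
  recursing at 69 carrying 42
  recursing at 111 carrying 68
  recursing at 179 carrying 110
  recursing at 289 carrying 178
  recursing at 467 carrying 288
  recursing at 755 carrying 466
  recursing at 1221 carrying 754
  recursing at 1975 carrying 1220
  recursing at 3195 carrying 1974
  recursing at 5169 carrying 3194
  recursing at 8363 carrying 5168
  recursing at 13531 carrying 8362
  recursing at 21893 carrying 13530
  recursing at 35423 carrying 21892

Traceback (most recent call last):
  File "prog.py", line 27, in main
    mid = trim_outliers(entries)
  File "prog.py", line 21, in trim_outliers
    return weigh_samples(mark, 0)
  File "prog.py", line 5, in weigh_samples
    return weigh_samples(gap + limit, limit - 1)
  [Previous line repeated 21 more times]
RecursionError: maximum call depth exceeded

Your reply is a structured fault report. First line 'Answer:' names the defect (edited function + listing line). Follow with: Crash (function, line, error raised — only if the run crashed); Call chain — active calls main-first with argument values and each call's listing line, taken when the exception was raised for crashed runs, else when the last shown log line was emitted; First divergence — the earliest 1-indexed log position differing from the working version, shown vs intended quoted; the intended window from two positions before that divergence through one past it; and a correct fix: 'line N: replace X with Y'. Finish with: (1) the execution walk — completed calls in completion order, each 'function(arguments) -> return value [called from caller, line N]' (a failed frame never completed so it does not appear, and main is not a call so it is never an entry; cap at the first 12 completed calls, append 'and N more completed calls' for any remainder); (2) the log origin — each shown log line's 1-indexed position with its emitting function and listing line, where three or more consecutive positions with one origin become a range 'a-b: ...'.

Answer: the defect is in weigh_samples at line 5.
The tell: Position 7 is the first bad log line: 'recursing at 3 carrying 2' should read 'recursing at 2 carrying 3'.
Crash: weigh_samples, line 5, RecursionError.
Call chain: main -> trim_outliers([12, 8, 2, 3, 11]) (called at line 27) -> weigh_samples(3, 0) (called at line 21) -> weigh_samples(3, 2) (called at line 5) ×21.
First divergence: at position 7 the run shows 'recursing at 3 carrying 2' where the working version logs 'recursing at 2 carrying 3'.
Intended log window:
  5: combined inputs 3 / 3
  6: recursing at 3 carrying 0
  7: recursing at 2 carrying 3
  8: recursing at 1 carrying 5
Execution walk:
  derive_floor([12, 8, 2, 3, 11]) -> 3  [called from trim_outliers, line 18]
Log origin:
  1 — main, line 26
  2 — trim_outliers, line 17
  3 — derive_floor, line 8
  4 — derive_floor, line 13
  5 — trim_outliers, line 20
  6-27 — weigh_samples, line 4
A correct fix: line 5: replace `weigh_samples(gap + limit, limit - 1)` with `weigh_samples(limit - 1, gap + limit)`.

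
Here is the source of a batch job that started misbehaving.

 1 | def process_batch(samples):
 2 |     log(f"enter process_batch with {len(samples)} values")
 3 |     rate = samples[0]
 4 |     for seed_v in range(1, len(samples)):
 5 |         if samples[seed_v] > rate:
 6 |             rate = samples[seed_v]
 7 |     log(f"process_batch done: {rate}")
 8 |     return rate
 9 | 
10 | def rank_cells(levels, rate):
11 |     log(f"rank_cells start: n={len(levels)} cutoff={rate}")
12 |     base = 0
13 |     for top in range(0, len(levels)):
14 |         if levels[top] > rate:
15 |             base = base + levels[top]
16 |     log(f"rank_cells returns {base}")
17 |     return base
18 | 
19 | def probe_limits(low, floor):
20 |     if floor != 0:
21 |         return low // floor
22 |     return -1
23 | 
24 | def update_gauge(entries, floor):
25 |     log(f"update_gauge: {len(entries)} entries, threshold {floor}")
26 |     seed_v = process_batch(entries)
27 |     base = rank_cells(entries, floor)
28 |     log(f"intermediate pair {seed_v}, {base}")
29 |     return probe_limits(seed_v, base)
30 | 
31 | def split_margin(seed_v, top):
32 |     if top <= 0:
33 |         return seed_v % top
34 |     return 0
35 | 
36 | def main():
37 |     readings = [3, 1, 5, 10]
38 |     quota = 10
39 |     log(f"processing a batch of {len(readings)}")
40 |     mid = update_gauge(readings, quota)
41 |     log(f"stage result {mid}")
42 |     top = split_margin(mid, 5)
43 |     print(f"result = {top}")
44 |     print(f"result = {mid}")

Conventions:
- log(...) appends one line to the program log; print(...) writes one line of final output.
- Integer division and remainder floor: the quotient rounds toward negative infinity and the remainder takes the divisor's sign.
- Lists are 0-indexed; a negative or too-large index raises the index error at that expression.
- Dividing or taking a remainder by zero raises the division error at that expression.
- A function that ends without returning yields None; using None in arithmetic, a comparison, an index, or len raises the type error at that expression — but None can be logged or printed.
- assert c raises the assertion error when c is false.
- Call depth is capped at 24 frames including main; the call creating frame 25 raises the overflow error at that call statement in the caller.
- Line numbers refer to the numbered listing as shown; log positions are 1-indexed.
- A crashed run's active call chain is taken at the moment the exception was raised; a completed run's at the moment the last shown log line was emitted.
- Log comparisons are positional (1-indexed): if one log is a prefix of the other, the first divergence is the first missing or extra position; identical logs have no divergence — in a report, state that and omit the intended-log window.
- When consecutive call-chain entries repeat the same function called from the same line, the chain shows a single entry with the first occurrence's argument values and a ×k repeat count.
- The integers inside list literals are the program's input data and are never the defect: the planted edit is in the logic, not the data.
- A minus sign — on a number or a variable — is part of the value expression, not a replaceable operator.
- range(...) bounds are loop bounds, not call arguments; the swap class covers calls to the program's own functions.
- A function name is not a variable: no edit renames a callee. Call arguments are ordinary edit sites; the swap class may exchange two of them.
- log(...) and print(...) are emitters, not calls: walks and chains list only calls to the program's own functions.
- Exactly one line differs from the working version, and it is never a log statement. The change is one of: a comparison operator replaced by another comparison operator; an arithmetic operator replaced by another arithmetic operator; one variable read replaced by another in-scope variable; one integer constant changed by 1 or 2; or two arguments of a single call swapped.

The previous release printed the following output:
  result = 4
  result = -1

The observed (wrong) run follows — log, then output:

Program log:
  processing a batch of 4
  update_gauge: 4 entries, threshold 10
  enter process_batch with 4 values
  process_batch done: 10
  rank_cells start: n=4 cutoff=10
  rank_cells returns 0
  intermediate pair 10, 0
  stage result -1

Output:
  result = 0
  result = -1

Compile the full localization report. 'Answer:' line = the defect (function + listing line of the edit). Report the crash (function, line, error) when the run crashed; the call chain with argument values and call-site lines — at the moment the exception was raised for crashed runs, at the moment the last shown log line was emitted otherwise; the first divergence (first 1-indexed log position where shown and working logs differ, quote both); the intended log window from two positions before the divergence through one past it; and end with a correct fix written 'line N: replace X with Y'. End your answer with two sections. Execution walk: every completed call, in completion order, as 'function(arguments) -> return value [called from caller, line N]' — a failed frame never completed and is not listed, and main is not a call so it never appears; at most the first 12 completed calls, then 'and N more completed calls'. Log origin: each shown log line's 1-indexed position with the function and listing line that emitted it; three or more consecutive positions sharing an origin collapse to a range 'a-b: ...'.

Answer: the defect is in split_margin at line 32.
The tell: The logs agree in full; only the final output differs.
Call chain: main.
First divergence: none (the log streams are identical).
Execution walk:
  process_batch([3, 1, 5, 10]) -> 10  [called from update_gauge, line 26]
  rank_cells([3, 1, 5, 10], 10) -> 0  [called from update_gauge, line 27]
  probe_limits(10, 0) -> -1  [called from update_gauge, line 29]
  update_gauge([3, 1, 5, 10], 10) -> -1  [called from main, line 40]
  split_margin(-1, 5) -> 0  [called from main, line 42]
Origin of each log line:
  1: emitted by main (line 39)
  2: emitted by update_gauge (line 25)
  3: emitted by process_batch (line 2)
  4: emitted by process_batch (line 7)
  5: emitted by rank_cells (line 11)
  6: emitted by rank_cells (line 16)
  7: emitted by update_gauge (line 28)
  8: emitted by main (line 41)
A correct fix: line 32: replace `<=` with `!=`.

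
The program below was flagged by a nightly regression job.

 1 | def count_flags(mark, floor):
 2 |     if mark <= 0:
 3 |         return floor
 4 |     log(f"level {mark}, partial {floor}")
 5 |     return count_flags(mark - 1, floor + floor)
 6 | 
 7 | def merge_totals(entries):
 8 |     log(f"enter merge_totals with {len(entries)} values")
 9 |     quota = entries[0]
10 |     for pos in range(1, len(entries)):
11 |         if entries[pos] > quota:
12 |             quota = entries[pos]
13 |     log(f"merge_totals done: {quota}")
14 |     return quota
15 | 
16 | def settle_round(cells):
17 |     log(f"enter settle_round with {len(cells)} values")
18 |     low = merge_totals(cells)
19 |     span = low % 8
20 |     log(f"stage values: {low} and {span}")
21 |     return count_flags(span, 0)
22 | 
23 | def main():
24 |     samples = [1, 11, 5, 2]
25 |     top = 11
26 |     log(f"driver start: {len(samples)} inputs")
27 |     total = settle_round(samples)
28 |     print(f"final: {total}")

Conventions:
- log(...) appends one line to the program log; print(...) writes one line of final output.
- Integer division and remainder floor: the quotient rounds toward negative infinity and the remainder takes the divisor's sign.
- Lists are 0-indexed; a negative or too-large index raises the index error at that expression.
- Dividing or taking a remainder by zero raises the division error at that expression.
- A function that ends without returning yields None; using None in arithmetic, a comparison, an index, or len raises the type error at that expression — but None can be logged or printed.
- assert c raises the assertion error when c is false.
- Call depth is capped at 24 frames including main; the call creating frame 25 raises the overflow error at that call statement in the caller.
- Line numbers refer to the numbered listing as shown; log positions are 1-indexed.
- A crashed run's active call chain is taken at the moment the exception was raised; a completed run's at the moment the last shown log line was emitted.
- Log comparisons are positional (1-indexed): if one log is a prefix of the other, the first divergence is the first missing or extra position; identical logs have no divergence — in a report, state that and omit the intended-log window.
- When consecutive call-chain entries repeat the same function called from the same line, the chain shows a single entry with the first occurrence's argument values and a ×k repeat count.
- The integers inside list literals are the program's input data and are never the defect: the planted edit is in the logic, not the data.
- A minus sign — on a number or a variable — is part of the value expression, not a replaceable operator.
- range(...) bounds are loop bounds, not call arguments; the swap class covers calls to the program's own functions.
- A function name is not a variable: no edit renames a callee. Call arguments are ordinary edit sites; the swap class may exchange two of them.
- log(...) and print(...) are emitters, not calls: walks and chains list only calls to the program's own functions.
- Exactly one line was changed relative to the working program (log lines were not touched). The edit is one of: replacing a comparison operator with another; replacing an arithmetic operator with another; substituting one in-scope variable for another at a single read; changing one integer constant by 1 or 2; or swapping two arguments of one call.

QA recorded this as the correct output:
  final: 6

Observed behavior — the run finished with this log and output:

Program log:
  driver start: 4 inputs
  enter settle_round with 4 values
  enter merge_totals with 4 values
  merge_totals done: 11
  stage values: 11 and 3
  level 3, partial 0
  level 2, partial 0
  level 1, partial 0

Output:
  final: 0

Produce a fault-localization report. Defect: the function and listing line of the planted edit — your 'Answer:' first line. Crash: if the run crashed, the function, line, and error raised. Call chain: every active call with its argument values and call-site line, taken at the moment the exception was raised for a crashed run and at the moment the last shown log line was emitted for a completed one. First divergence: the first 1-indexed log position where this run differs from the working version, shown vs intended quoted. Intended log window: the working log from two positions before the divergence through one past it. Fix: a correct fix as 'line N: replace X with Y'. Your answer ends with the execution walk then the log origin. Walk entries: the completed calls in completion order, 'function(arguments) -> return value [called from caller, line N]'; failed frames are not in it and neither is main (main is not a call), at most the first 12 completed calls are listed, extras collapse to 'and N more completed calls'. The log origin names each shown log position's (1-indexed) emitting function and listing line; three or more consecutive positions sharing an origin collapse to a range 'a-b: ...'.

Answer: the defect is in count_flags at line 5.
Key observation: The log first diverges at position 7: the faulty run prints 'level 2, partial 0' where the working version prints 'level 2, partial 3'.
Call chain: main -> settle_round([1, 11, 5, 2]) (called at line 27) -> count_flags(3, 0) (called at line 21) -> count_flags(2, 0) (called at line 5) ×2.
First divergence: position 7 — shown 'level 2, partial 0', intended 'level 2, partial 3'.
Intended log window:
  5: stage values: 11 and 3
  6: level 3, partial 0
  7: level 2, partial 3
  8: level 1, partial 5
Execution walk:
  merge_totals([1, 11, 5, 2]) -> 11  [called from settle_round, line 18]
  count_flags(0, 0) -> 0  [called from count_flags, line 5]
  count_flags(1, 0) -> 0  [called from count_flags, line 5]
  count_flags(2, 0) -> 0  [called from count_flags, line 5]
  count_flags(3, 0) -> 0  [called from settle_round, line 21]
  settle_round([1, 11, 5, 2]) -> 0  [called from main, line 27]
Origin of each log line:
  1: emitted by main (line 26)
  2: emitted by settle_round (line 17)
  3: emitted by merge_totals (line 8)
  4: emitted by merge_totals (line 13)
  5: emitted by settle_round (line 20)
  6-8: emitted by count_flags (line 4)
A correct fix: line 5: replace `floor + floor` with `floor + mark`.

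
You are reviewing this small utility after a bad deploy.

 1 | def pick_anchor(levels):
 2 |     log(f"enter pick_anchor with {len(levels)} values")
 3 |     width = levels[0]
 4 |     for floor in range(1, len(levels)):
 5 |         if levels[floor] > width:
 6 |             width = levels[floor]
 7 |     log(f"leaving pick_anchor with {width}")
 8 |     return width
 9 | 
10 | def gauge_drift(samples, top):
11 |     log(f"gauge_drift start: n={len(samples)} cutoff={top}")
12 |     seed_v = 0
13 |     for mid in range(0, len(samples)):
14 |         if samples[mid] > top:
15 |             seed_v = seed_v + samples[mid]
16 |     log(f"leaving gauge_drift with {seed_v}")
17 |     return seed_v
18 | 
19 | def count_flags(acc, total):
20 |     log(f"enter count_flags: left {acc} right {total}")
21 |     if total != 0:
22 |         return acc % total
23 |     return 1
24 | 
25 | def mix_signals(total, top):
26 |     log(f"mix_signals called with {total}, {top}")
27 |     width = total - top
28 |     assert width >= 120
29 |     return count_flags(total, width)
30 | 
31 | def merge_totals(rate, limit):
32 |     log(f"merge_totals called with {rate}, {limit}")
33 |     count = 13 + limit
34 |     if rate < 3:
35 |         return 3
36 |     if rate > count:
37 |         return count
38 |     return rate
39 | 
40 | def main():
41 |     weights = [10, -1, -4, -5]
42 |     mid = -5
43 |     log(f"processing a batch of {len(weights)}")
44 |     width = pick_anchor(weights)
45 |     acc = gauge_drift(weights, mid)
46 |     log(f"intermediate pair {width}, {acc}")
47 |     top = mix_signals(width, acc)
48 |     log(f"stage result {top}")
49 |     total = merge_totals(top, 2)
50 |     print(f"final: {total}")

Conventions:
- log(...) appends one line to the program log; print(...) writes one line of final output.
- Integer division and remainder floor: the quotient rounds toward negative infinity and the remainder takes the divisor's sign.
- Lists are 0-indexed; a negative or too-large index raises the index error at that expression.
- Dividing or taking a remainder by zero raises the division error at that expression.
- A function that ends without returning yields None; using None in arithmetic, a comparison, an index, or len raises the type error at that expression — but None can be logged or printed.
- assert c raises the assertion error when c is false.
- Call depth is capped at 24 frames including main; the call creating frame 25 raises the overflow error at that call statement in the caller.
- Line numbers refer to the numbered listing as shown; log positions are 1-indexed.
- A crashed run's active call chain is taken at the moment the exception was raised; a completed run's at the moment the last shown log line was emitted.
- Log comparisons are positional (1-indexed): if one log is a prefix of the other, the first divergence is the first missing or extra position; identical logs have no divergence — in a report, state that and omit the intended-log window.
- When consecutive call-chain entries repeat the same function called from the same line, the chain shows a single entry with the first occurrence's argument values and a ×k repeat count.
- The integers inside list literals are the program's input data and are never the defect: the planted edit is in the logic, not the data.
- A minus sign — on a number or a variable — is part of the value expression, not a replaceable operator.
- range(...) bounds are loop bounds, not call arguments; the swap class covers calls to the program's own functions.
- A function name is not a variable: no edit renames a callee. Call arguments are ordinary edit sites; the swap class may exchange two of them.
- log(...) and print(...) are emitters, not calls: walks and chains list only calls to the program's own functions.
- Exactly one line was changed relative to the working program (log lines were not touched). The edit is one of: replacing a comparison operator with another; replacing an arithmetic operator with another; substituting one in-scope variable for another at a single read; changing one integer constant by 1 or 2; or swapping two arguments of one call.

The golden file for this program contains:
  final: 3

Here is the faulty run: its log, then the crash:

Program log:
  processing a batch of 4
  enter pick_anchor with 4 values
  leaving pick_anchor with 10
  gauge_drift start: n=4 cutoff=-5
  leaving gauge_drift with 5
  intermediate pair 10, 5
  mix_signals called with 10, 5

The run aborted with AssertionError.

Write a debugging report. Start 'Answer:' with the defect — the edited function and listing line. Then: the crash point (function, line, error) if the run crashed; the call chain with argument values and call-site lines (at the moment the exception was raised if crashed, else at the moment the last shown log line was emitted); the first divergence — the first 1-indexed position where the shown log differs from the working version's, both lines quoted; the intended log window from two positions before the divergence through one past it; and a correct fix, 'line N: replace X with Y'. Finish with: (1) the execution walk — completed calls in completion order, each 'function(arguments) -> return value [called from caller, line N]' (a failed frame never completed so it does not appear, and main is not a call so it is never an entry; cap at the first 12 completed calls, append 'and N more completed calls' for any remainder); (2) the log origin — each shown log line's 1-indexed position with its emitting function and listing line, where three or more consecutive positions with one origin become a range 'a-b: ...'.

Answer: the defect is in mix_signals at line 28.
Key observation: The shown log is a 7-line prefix of the intended one, whose next entry is 'enter count_flags: left 10 right 5'.
Crash: mix_signals, line 28, AssertionError.
Call chain: main -> mix_signals(10, 5) (called at line 47).
First divergence: position 8 (shown log ended at 7 lines; the working version continues: 'enter count_flags: left 10 right 5').
Intended log window:
  6: intermediate pair 10, 5
  7: mix_signals called with 10, 5
  8: enter count_flags: left 10 right 5
  9: stage result 0
Execution walk:
  pick_anchor([10, -1, -4, -5]) -> 10  [called from main, line 44]
  gauge_drift([10, -1, -4, -5], -5) -> 5  [called from main, line 45]
Log origin:
  1: emitted by main (line 43)
  2: emitted by pick_anchor (line 2)
  3: emitted by pick_anchor (line 7)
  4: emitted by gauge_drift (line 11)
  5: emitted by gauge_drift (line 16)
  6: emitted by main (line 46)
  7: emitted by mix_signals (line 26)
A correct fix: line 28: replace `>=` with `<=`.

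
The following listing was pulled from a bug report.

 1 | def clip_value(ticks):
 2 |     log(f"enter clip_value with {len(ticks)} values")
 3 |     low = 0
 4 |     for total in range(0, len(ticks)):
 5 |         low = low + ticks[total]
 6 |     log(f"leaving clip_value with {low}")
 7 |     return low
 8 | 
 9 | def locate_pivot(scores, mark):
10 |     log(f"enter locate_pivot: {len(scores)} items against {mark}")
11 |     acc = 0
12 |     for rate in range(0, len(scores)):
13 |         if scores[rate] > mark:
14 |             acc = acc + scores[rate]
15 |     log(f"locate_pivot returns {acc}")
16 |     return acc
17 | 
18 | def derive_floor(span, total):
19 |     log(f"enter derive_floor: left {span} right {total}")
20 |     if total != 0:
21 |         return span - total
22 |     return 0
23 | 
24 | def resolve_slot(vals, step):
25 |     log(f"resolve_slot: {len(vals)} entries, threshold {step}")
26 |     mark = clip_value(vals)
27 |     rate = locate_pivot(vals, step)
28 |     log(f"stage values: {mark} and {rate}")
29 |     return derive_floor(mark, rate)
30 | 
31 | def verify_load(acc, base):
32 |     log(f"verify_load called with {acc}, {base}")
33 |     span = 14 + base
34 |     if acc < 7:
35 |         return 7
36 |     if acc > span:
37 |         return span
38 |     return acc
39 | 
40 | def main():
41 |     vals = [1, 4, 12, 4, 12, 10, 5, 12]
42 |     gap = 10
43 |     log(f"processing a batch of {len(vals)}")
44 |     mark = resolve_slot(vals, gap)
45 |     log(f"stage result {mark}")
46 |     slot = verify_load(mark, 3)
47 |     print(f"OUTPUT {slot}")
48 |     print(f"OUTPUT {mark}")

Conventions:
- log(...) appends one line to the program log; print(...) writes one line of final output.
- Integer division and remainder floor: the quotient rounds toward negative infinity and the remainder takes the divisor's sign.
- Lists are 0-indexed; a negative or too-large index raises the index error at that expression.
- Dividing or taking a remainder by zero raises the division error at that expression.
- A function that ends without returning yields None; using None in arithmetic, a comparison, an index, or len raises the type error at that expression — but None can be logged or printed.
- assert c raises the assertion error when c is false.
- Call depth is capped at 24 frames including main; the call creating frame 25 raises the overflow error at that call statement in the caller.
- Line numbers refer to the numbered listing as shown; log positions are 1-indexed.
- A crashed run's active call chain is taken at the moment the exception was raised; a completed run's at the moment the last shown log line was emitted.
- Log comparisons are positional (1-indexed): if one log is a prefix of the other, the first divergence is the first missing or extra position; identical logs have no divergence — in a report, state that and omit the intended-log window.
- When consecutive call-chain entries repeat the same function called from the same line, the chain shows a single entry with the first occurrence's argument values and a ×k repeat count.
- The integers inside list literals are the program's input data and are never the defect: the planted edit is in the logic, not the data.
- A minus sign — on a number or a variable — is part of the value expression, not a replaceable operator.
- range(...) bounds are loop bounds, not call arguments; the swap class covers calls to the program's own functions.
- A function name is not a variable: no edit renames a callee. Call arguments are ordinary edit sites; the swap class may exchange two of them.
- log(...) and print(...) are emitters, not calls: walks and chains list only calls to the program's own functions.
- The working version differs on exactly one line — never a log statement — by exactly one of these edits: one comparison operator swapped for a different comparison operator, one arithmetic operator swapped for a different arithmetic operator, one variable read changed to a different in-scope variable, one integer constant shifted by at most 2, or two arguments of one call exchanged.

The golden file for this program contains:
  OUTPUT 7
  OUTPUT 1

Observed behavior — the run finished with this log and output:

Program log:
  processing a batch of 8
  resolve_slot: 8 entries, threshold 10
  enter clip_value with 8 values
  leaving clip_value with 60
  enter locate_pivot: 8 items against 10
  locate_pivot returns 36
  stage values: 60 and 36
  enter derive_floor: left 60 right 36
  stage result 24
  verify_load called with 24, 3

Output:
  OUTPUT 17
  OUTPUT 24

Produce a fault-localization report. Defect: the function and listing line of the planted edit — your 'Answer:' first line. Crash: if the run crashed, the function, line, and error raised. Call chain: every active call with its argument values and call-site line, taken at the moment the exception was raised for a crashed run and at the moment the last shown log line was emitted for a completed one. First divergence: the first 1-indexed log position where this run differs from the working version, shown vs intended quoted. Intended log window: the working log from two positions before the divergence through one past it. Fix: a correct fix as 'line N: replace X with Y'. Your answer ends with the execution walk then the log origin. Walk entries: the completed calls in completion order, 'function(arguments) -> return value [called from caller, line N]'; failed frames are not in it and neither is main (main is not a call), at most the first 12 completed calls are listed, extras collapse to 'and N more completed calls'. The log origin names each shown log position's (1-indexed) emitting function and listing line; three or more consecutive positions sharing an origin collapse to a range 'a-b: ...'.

Answer: the defect is in derive_floor at line 21.
Key fact: Everything matches until log position 9, which reads 'stage result 24' in place of 'stage result 1'.
Call chain: main -> verify_load(24, 3) (called at line 46).
First divergence: position 9 — the shown line 'stage result 24' should read 'stage result 1'.
Intended log window:
  7: stage values: 60 and 36
  8: enter derive_floor: left 60 right 36
  9: stage result 1
  10: verify_load called with 1, 3
Execution walk:
  clip_value([1, 4, 12, 4, 12, 10, 5, 12]) -> 60  [called from resolve_slot, line 26]
  locate_pivot([1, 4, 12, 4, 12, 10, 5, 12], 10) -> 36  [called from resolve_slot, line 27]
  derive_floor(60, 36) -> 24  [called from resolve_slot, line 29]
  resolve_slot([1, 4, 12, 4, 12, 10, 5, 12], 10) -> 24  [called from main, line 44]
  verify_load(24, 3) -> 17  [called from main, line 46]
Log origin:
  1: emitted by main (line 43)
  2: emitted by resolve_slot (line 25)
  3: emitted by clip_value (line 2)
  4: emitted by clip_value (line 6)
  5: emitted by locate_pivot (line 10)
  6: emitted by locate_pivot (line 15)
  7: emitted by resolve_slot (line 28)
  8: emitted by derive_floor (line 19)
  9: emitted by main (line 45)
  10: emitted by verify_load (line 32)
A correct fix: line 21: replace `-` with `//`.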